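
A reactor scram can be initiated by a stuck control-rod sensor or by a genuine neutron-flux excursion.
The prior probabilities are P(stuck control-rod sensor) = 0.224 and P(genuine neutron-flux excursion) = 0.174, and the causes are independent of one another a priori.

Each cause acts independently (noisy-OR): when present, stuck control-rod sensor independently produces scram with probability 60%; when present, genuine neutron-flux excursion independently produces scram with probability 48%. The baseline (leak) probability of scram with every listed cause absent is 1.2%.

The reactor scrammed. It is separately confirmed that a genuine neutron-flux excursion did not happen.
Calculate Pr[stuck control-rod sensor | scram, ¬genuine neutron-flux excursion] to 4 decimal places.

Pr[stuck control-rod sensor | scram, ¬genuine neutron-flux excursion] ≈ 0.9357

Under noisy-OR, P(scram | causes) = 1 − (1−0.012)·∏(1−qᵢ) over the active causes.
Weight on stuck control-rod sensor=true, given the evidence: 0.6048×0.224 = 0.135475
Normalizer over all consistent configurations: 0.012×0.776 + 0.6048×0.224 = 0.144787
P(stuck control-rod sensor | scram, ¬genuine neutron-flux excursion) = 0.135475/0.144787 ≈ 0.9357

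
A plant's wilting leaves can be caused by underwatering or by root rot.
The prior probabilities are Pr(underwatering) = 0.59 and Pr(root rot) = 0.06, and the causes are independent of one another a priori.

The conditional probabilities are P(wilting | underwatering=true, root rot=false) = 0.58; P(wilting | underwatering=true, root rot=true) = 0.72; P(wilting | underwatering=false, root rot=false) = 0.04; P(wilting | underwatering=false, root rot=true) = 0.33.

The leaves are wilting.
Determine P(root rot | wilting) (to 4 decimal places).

P(root rot | wilting) ≈ 0.0907

P(wilting) = 0.04×0.41×0.94 + 0.33×0.41×0.06 + 0.58×0.59×0.94 + 0.72×0.59×0.06 = 0.015416 + 0.008118 + 0.321668 + 0.025488 = 0.370690
Restricting to configurations with root rot present: 0.008118 + 0.025488 = 0.033606.
Hence the posterior is 0.033606/0.370690 ≈ 0.0907.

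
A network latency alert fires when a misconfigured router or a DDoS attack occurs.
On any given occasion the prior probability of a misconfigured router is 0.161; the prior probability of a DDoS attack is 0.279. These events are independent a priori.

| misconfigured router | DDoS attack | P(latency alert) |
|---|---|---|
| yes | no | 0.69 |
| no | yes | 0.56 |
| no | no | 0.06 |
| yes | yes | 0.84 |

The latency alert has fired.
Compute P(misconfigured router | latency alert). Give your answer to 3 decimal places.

P(latency alert) = 0.06×0.839×0.721 + 0.56×0.839×0.279 + 0.69×0.161×0.721 + 0.84×0.161×0.279 = 0.036295 + 0.131085 + 0.080096 + 0.037732 = 0.285208
Of this, 0.117828 comes from 0.080096 + 0.037732 (the misconfigured router=true cases).
So P(misconfigured router | latency alert) = 0.117828/0.285208 ≈ 0.413.

P(misconfigured router | latency alert) ≈ 0.413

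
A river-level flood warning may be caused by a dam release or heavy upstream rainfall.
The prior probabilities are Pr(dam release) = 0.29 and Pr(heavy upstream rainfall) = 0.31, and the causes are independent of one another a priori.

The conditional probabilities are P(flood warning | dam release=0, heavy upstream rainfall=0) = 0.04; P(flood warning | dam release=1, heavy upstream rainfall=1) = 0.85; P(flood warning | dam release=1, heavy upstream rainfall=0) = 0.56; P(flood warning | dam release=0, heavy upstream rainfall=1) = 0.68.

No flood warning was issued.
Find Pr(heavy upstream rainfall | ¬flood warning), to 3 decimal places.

For the numerator, keep only heavy upstream rainfall=true terms: 0.070432 + 0.013485 = 0.083917
The normalizing constant is 0.96*0.71*0.69 + 0.32*0.71*0.31 + 0.44*0.29*0.69 + 0.15*0.29*0.31 = 0.642265
Posterior = 0.083917 / 0.642265 ≈ 0.131

Pr(heavy upstream rainfall | ¬flood warning) ≈ 0.131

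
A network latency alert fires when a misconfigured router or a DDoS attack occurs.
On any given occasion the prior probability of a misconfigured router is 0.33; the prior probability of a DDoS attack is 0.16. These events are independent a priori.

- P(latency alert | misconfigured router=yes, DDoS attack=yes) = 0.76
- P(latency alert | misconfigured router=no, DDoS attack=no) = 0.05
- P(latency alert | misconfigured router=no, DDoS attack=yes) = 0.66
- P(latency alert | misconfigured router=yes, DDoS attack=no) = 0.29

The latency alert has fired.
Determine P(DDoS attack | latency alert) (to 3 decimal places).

Enumerate the 4 (misconfigured router, DDoS attack) configurations and weight by the priors:
  P(latency alert) = 0.05·0.67·0.84 + 0.66·0.67·0.16 + 0.29·0.33·0.84 + 0.76·0.33·0.16
        = 0.028140 + 0.070752 + 0.080388 + 0.040128 = 0.219408
Keeping only the DDoS attack-present terms gives 0.110880, so
  P(DDoS attack | latency alert) = 0.110880 / 0.219408 ≈ 0.505

P(DDoS attack | latency alert) ≈ 0.505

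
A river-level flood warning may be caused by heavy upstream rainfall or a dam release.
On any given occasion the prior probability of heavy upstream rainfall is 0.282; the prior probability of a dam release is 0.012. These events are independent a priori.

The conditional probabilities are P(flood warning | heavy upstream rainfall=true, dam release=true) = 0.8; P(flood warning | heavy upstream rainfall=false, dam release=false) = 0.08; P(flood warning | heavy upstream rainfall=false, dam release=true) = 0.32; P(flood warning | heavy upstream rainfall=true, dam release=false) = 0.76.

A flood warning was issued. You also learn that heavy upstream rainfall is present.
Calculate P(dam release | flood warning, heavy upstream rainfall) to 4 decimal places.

P(dam release | flood warning, heavy upstream rainfall) ≈ 0.0126

By total probability over both values of dam release:
  P(flood warning | heavy upstream rainfall) = 0.76*0.988 + 0.8*0.012
        = 0.750880 + 0.009600 = 0.760480
Keeping only the dam release-present terms gives 0.009600, so
  P(dam release | flood warning, heavy upstream rainfall) = 0.009600 / 0.760480 ≈ 0.0126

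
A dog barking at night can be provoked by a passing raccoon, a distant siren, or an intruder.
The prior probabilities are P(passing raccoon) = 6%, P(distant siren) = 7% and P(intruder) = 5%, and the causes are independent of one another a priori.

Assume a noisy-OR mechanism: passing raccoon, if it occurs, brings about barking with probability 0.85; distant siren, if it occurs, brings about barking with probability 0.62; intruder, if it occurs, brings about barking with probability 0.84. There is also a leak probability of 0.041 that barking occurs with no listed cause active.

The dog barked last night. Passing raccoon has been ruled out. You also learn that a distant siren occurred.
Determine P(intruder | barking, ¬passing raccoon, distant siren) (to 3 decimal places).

Under noisy-OR, P(barking | causes) = 1 − (1−0.041)·∏(1−qᵢ) over the active causes.
Enumerate both values of intruder and weight by the priors:
  P(barking | ¬passing raccoon, distant siren) = 0.63558×0.95 + 0.941693×0.05
        = 0.603801 + 0.047085 = 0.650886
The terms with intruder present sum to 0.047085, so
  P(intruder | barking, ¬passing raccoon, distant siren) = 0.047085 / 0.650886 ≈ 0.072

P(intruder | barking, ¬passing raccoon, distant siren) ≈ 0.072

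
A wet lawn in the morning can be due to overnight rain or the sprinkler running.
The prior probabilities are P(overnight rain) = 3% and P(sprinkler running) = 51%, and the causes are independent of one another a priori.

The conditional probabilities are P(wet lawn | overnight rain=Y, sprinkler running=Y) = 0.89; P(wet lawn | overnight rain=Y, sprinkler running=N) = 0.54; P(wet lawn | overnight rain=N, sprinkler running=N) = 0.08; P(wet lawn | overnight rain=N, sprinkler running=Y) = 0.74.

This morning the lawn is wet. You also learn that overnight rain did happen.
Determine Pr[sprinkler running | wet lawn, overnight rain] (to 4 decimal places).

P(wet lawn | overnight rain) = 0.54·0.49 + 0.89·0.51 = 0.264600 + 0.453900 = 0.718500
The sprinkler running-present share is 0.89·0.51 = 0.453900.
Hence the posterior is 0.453900/0.718500 ≈ 0.6317.

Pr[sprinkler running | wet lawn, overnight rain] ≈ 0.6317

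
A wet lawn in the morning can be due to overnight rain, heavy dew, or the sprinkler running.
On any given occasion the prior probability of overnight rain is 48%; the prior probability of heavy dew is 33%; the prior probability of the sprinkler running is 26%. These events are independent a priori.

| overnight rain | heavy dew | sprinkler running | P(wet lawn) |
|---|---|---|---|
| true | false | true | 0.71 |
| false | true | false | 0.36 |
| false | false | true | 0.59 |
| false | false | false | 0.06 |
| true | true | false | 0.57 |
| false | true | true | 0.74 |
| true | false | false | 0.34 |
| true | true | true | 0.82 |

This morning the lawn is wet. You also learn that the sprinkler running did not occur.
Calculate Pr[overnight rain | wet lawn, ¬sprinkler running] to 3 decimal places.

Weight on overnight rain=true, given the evidence: 0.109344 + 0.090288 = 0.199632
The normalizing constant is 0.06·0.52·0.67 + 0.36·0.52·0.33 + 0.34·0.48·0.67 + 0.57·0.48·0.33 = 0.282312
Posterior = 0.199632 / 0.282312 ≈ 0.707

Pr[overnight rain | wet lawn, ¬sprinkler running] ≈ 0.707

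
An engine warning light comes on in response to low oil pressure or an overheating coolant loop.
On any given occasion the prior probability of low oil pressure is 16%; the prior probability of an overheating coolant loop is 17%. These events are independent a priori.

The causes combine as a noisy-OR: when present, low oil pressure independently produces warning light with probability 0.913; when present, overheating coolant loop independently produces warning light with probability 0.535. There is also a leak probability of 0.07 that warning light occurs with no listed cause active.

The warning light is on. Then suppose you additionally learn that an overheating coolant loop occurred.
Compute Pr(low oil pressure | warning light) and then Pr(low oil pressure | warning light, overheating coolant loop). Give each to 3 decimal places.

Under noisy-OR, P(warning light | causes) = 1 − (1−0.07)·∏(1−qᵢ) over the active causes.
Sum P(warning light|·) weighted by the priors over the 4 (low oil pressure, overheating coolant loop) configurations:
  P(warning light) = 0.07×0.84×0.83 + 0.56755×0.84×0.17 + 0.91909×0.16×0.83 + 0.962377×0.16×0.17
        = 0.048804 + 0.081046 + 0.122055 + 0.026177 = 0.278082
Configurations with low oil pressure contribute 0.148232, so
  P(low oil pressure | warning light) = 0.148232 / 0.278082 ≈ 0.533

Now also conditioning on overheating coolant loop=true:
P(warning light | overheating coolant loop) = 0.56755·0.84 + 0.962377·0.16 = 0.476742 + 0.153980 = 0.630722
Restricting to configurations with low oil pressure present: 0.962377·0.16 = 0.153980.
P(low oil pressure | warning light, overheating coolant loop) = 0.153980 / 0.630722 ≈ 0.244
This is intercausal reasoning (explaining away): once overheating coolant loop accounts for the warning light, low oil pressure becomes less likely.

Pr(low oil pressure | warning light) ≈ 0.533; Pr(low oil pressure | warning light, overheating coolant loop) ≈ 0.244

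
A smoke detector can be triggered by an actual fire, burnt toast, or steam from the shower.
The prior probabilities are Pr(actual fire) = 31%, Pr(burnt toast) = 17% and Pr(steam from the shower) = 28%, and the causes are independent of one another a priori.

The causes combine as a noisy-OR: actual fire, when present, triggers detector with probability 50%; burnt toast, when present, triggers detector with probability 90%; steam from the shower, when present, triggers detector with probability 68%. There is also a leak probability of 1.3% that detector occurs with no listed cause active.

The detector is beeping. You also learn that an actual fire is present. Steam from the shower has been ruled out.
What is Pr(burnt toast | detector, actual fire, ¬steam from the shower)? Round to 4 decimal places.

Under noisy-OR, P(detector | causes) = 1 − (1−0.013)·∏(1−qᵢ) over the active causes.
P(detector | actual fire, ¬steam from the shower) = 0.5065×0.83 + 0.95065×0.17 = 0.420395 + 0.161611 = 0.582006
Of this, 0.161611 comes from 0.95065×0.17 (the burnt toast=true cases).
P(burnt toast | detector, actual fire, ¬steam from the shower) = 0.161611 / 0.582006 ≈ 0.2777

Pr(burnt toast | detector, actual fire, ¬steam from the shower) ≈ 0.2777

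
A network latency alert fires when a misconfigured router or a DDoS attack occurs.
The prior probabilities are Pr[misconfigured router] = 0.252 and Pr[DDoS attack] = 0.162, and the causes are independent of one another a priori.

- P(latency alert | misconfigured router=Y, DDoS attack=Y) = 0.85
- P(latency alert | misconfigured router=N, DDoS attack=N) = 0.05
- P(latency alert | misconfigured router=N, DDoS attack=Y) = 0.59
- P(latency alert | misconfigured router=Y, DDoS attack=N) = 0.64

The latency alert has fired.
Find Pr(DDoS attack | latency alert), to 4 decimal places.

Pr(DDoS attack | latency alert) ≈ 0.3894

P(latency alert) = 0.05·0.748·0.838 + 0.59·0.748·0.162 + 0.64·0.252·0.838 + 0.85·0.252·0.162 = 0.031341 + 0.071494 + 0.135153 + 0.034700 = 0.272688
Of this, 0.106194 comes from 0.071494 + 0.034700 (the DDoS attack=true cases).
P(DDoS attack | latency alert) = 0.106194 / 0.272688 ≈ 0.3894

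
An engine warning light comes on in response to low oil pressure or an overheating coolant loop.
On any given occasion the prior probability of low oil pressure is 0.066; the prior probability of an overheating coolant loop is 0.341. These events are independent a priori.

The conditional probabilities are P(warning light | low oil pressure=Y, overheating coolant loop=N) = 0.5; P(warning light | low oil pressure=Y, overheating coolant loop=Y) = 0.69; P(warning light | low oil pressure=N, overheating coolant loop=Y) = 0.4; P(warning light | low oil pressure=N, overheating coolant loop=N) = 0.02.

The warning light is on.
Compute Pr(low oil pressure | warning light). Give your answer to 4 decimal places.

Pr(low oil pressure | warning light) ≈ 0.2106

By total probability over the 4 (low oil pressure, overheating coolant loop) configurations:
  P(warning light) = 0.02*0.934*0.659 + 0.4*0.934*0.341 + 0.5*0.066*0.659 + 0.69*0.066*0.341
        = 0.012310 + 0.127398 + 0.021747 + 0.015529 = 0.176984
Keeping only the low oil pressure-present terms gives 0.037276, so
  P(low oil pressure | warning light) = 0.037276 / 0.176984 ≈ 0.2106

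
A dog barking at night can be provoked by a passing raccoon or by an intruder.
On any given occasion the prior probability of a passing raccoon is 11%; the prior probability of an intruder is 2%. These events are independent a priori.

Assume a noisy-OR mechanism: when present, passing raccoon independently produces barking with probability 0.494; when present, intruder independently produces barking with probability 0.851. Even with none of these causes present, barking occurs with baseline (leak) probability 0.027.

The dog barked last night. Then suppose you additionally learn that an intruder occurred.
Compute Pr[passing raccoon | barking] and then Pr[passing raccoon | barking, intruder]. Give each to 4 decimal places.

Under noisy-OR, P(barking | causes) = 1 − (1−0.027)·∏(1−qᵢ) over the active causes.
P(barking) = 0.027×0.89×0.98 + 0.855023×0.89×0.02 + 0.507662×0.11×0.98 + 0.926642×0.11×0.02 = 0.023549 + 0.015219 + 0.054726 + 0.002039 = 0.095533
Of this, 0.056765 comes from 0.054726 + 0.002039 (the passing raccoon=true cases).
P(passing raccoon | barking) = 0.056765 / 0.095533 ≈ 0.5942

Now also conditioning on intruder=true:
Numerator (weight on configurations with passing raccoon): 0.926642×0.11 = 0.101931
Denominator P(barking | intruder): 0.855023×0.89 + 0.926642×0.11 = 0.862901
P(passing raccoon | barking, intruder) = 0.101931/0.862901 ≈ 0.1181

Pr[passing raccoon | barking] ≈ 0.5942; Pr[passing raccoon | barking, intruder] ≈ 0.1181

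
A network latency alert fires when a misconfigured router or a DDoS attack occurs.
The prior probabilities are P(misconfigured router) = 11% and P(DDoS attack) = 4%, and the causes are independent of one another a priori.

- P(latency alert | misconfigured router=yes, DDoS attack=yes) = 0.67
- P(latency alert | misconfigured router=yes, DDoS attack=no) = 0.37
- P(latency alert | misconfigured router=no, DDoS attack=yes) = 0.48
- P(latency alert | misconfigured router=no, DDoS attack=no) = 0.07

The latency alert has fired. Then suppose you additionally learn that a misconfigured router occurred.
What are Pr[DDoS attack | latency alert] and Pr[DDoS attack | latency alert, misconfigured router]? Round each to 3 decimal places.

By total probability over the 4 (misconfigured router, DDoS attack) configurations:
  P(latency alert) = 0.07×0.89×0.96 + 0.48×0.89×0.04 + 0.37×0.11×0.96 + 0.67×0.11×0.04
        = 0.059808 + 0.017088 + 0.039072 + 0.002948 = 0.118916
Keeping only the DDoS attack-present terms gives 0.020036, so
  P(DDoS attack | latency alert) = 0.020036 / 0.118916 ≈ 0.168

Now also conditioning on misconfigured router=true:
Numerator (weight on configurations with DDoS attack): 0.67·0.04 = 0.026800
Normalizer over all consistent configurations: 0.37·0.96 + 0.67·0.04 = 0.382000
Posterior = 0.026800 / 0.382000 ≈ 0.070

Pr[DDoS attack | latency alert] ≈ 0.168; Pr[DDoS attack | latency alert, misconfigured router] ≈ 0.070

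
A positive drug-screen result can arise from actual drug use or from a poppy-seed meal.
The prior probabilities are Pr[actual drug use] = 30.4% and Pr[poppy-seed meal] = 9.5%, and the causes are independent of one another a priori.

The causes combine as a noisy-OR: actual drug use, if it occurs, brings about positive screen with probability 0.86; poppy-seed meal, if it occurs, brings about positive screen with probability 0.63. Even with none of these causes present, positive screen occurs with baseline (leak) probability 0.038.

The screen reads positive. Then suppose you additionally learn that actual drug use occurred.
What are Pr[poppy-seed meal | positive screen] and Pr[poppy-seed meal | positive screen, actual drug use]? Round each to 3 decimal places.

Under noisy-OR, P(positive screen | causes) = 1 − (1−0.038)·∏(1−qᵢ) over the active causes.
P(positive screen) = 0.038*0.696*0.905 + 0.64406*0.696*0.095 + 0.86532*0.304*0.905 + 0.950168*0.304*0.095 = 0.023935 + 0.042585 + 0.238067 + 0.027441 = 0.332028
Of this, 0.070026 comes from 0.042585 + 0.027441 (the poppy-seed meal=true cases).
Hence the posterior is 0.070026/0.332028 ≈ 0.211.

Now condition on the additional information:
Numerator (weight on configurations with poppy-seed meal): 0.950168*0.095 = 0.090266
Normalizer over all consistent configurations: 0.86532*0.905 + 0.950168*0.095 = 0.873381
P(poppy-seed meal | positive screen, actual drug use) = 0.090266/0.873381 ≈ 0.103
Conditioning on actual drug use lowers the posterior on poppy-seed meal: the classic explaining-away effect in a common-effect structure.

Pr[poppy-seed meal | positive screen] ≈ 0.211; Pr[poppy-seed meal | positive screen, actual drug use] ≈ 0.103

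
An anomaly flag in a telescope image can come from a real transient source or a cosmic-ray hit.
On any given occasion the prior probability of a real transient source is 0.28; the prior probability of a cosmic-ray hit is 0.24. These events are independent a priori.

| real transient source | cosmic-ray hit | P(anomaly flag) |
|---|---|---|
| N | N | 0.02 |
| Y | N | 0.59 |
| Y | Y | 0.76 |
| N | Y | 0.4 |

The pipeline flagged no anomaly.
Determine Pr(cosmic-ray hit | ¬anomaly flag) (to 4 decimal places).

Pr(cosmic-ray hit | ¬anomaly flag) ≈ 0.1612

P(¬anomaly flag) = 0.98×0.72×0.76 + 0.6×0.72×0.24 + 0.41×0.28×0.76 + 0.24×0.28×0.24 = 0.536256 + 0.103680 + 0.087248 + 0.016128 = 0.743312
Restricting to configurations with cosmic-ray hit present: 0.103680 + 0.016128 = 0.119808.
Hence the posterior is 0.119808/0.743312 ≈ 0.1612.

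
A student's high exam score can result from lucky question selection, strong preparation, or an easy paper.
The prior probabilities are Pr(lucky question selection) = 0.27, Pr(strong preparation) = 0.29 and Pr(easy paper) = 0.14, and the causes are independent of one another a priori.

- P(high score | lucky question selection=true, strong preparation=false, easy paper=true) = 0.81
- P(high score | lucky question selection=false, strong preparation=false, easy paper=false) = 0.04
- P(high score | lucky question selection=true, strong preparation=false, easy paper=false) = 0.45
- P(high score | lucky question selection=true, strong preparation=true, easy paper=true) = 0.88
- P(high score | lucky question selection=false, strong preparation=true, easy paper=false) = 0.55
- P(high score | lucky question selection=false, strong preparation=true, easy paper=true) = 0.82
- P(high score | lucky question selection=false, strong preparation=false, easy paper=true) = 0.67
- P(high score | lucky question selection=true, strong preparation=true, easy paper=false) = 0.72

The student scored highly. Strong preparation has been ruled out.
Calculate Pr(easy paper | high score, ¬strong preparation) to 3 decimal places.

Enumerate the 4 (lucky question selection, easy paper) configurations and weight by the priors:
  P(high score | ¬strong preparation) = 0.04×0.73×0.86 + 0.67×0.73×0.14 + 0.45×0.27×0.86 + 0.81×0.27×0.14
        = 0.025112 + 0.068474 + 0.104490 + 0.030618 = 0.228694
Keeping only the easy paper-present terms gives 0.099092, so
  P(easy paper | high score, ¬strong preparation) = 0.099092 / 0.228694 ≈ 0.433

Pr(easy paper | high score, ¬strong preparation) ≈ 0.433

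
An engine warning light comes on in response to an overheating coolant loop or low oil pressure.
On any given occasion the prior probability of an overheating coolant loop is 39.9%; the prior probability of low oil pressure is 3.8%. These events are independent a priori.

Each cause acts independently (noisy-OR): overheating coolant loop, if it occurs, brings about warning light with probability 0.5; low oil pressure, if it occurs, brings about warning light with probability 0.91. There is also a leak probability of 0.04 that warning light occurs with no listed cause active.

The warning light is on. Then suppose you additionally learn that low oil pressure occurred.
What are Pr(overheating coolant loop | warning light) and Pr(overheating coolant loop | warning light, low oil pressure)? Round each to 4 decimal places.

Pr(overheating coolant loop | warning light) ≈ 0.8296; Pr(overheating coolant loop | warning light, low oil pressure) ≈ 0.4101

Under noisy-OR, P(warning light | causes) = 1 − (1−0.04)·∏(1−qᵢ) over the active causes.
Numerator (weight on configurations with overheating coolant loop): 0.199596 + 0.014507 = 0.214103
Denominator P(warning light): 0.04·0.601·0.962 + 0.9136·0.601·0.038 + 0.52·0.399·0.962 + 0.9568·0.399·0.038 = 0.258094
P(overheating coolant loop | warning light) = 0.214103/0.258094 ≈ 0.8296

Now also conditioning on low oil pressure=true:
By total probability over both values of overheating coolant loop:
  P(warning light | low oil pressure) = 0.9136·0.601 + 0.9568·0.399
        = 0.549074 + 0.381763 = 0.930837
Configurations with overheating coolant loop contribute 0.381763, so
  P(overheating coolant loop | warning light, low oil pressure) = 0.381763 / 0.930837 ≈ 0.4101
The drop from 0.8296 to 0.4101 is the explaining-away (discounting) effect.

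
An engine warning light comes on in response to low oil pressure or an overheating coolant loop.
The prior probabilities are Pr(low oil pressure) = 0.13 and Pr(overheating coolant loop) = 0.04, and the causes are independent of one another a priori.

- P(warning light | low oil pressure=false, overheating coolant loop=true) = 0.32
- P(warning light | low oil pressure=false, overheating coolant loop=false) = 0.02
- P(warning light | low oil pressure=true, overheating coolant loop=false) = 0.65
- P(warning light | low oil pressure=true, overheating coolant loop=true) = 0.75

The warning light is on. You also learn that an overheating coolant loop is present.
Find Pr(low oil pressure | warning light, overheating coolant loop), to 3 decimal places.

Enumerate both values of low oil pressure and weight by the priors:
  P(warning light | overheating coolant loop) = 0.32*0.87 + 0.75*0.13
        = 0.278400 + 0.097500 = 0.375900
Configurations with low oil pressure contribute 0.097500, so
  P(low oil pressure | warning light, overheating coolant loop) = 0.097500 / 0.375900 ≈ 0.259

Pr(low oil pressure | warning light, overheating coolant loop) ≈ 0.259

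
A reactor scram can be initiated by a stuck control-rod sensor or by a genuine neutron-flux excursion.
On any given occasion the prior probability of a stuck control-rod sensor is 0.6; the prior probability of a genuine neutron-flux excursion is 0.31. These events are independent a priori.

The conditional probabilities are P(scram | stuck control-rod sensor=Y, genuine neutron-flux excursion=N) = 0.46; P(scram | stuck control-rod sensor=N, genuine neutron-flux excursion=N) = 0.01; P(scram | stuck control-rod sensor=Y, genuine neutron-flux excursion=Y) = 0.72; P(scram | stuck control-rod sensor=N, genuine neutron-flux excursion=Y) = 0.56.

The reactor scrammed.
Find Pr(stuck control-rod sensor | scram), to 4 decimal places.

For the numerator, keep only stuck control-rod sensor=true terms: 0.190440 + 0.133920 = 0.324360
Normalizer over all consistent configurations: 0.01*0.4*0.69 + 0.56*0.4*0.31 + 0.46*0.6*0.69 + 0.72*0.6*0.31 = 0.396560
Posterior = 0.324360 / 0.396560 ≈ 0.8179

Pr(stuck control-rod sensor | scram) ≈ 0.8179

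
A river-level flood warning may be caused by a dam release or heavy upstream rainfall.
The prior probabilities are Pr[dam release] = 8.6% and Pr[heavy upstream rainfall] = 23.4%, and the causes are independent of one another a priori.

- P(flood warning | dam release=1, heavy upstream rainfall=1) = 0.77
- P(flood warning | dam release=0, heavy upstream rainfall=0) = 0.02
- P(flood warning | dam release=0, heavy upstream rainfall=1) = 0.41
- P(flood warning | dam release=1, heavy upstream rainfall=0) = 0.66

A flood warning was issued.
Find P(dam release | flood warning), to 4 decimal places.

P(dam release | flood warning) ≈ 0.3671

P(flood warning) = 0.02·0.914·0.766 + 0.41·0.914·0.234 + 0.66·0.086·0.766 + 0.77·0.086·0.234 = 0.014002 + 0.087689 + 0.043478 + 0.015495 = 0.160664
Of this, 0.058973 comes from 0.043478 + 0.015495 (the dam release=true cases).
Hence the posterior is 0.058973/0.160664 ≈ 0.3671.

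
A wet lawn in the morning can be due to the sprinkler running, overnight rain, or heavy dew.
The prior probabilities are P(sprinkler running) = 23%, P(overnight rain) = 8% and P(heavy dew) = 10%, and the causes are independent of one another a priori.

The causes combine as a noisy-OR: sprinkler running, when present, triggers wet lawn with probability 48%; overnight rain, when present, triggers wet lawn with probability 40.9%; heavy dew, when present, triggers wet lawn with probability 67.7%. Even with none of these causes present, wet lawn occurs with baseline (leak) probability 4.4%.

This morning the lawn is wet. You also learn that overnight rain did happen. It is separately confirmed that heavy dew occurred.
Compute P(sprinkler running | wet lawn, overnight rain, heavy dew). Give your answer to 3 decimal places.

P(sprinkler running | wet lawn, overnight rain, heavy dew) ≈ 0.249

Under noisy-OR, P(wet lawn | causes) = 1 − (1−0.044)·∏(1−qᵢ) over the active causes.
Weight on sprinkler running=true, given the evidence: 0.905103*0.23 = 0.208174
Denominator P(wet lawn | overnight rain, heavy dew): 0.817506*0.77 + 0.905103*0.23 = 0.837654
P(sprinkler running | wet lawn, overnight rain, heavy dew) = 0.208174/0.837654 ≈ 0.249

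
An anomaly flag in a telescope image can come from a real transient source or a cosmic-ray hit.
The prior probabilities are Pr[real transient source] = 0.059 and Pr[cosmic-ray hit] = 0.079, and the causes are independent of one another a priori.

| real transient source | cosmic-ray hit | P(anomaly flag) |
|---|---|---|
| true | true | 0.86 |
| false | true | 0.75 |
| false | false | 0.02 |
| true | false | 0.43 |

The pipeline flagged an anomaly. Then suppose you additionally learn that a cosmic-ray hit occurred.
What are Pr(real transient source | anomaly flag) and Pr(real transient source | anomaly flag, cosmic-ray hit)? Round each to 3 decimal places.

Pr(real transient source | anomaly flag) ≈ 0.272; Pr(real transient source | anomaly flag, cosmic-ray hit) ≈ 0.067

Enumerate the 4 (real transient source, cosmic-ray hit) configurations and weight by the priors:
  P(anomaly flag) = 0.02×0.941×0.921 + 0.75×0.941×0.079 + 0.43×0.059×0.921 + 0.86×0.059×0.079
        = 0.017333 + 0.055754 + 0.023366 + 0.004008 = 0.100461
The terms with real transient source present sum to 0.027374, so
  P(real transient source | anomaly flag) = 0.027374 / 0.100461 ≈ 0.272

Now condition on the additional information:
P(anomaly flag | cosmic-ray hit) = 0.75·0.941 + 0.86·0.059 = 0.705750 + 0.050740 = 0.756490
Restricting to configurations with real transient source present: 0.86·0.059 = 0.050740.
Hence the posterior is 0.050740/0.756490 ≈ 0.067.
This is intercausal reasoning (explaining away): once cosmic-ray hit accounts for the anomaly flag, real transient source becomes less likely.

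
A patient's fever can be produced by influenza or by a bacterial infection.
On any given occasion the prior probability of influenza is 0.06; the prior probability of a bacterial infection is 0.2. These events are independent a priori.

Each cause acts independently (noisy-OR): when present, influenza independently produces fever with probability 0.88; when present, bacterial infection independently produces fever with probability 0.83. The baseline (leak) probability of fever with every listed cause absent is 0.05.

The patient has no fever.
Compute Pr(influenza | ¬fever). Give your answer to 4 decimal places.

Pr(influenza | ¬fever) ≈ 0.0076

Under noisy-OR, P(fever | causes) = 1 − (1−0.05)·∏(1−qᵢ) over the active causes.
P(¬fever) = 0.95*0.94*0.8 + 0.1615*0.94*0.2 + 0.114*0.06*0.8 + 0.01938*0.06*0.2 = 0.714400 + 0.030362 + 0.005472 + 0.000233 = 0.750467
Of this, 0.005705 comes from 0.005472 + 0.000233 (the influenza=true cases).
So P(influenza | ¬fever) = 0.005705/0.750467 ≈ 0.0076.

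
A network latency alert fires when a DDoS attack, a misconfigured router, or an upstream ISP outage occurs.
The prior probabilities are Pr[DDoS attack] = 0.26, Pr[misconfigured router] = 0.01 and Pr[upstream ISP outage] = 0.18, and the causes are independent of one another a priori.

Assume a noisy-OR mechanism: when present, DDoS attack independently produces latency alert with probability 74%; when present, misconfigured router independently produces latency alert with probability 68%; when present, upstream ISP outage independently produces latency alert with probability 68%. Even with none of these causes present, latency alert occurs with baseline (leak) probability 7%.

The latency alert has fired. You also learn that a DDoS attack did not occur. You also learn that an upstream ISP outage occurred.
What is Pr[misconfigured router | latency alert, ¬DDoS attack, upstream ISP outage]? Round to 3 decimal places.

Pr[misconfigured router | latency alert, ¬DDoS attack, upstream ISP outage] ≈ 0.013

Under noisy-OR, P(latency alert | causes) = 1 − (1−0.07)·∏(1−qᵢ) over the active causes.
P(latency alert | ¬DDoS attack, upstream ISP outage) = 0.7024·0.99 + 0.904768·0.01 = 0.695376 + 0.009048 = 0.704424
Restricting to configurations with misconfigured router present: 0.904768·0.01 = 0.009048.
Hence the posterior is 0.009048/0.704424 ≈ 0.013.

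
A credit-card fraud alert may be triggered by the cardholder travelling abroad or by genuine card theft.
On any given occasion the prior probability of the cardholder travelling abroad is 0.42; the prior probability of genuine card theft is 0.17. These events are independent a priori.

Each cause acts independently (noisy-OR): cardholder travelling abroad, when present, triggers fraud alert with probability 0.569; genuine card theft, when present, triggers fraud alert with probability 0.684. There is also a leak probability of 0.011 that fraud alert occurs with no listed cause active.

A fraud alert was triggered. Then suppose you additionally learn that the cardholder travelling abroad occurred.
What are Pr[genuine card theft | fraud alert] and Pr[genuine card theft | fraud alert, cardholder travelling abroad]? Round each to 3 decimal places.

Pr[genuine card theft | fraud alert] ≈ 0.387; Pr[genuine card theft | fraud alert, cardholder travelling abroad] ≈ 0.236

Under noisy-OR, P(fraud alert | causes) = 1 − (1−0.011)·∏(1−qᵢ) over the active causes.
For the numerator, keep only genuine card theft=true terms: 0.067785 + 0.061783 = 0.129568
The normalizing constant is 0.011×0.58×0.83 + 0.687476×0.58×0.17 + 0.573741×0.42×0.83 + 0.865302×0.42×0.17 = 0.334869
P(genuine card theft | fraud alert) = 0.129568/0.334869 ≈ 0.387

Now condition on the additional information:
P(fraud alert | cardholder travelling abroad) = 0.573741·0.83 + 0.865302·0.17 = 0.476205 + 0.147101 = 0.623306
Restricting to configurations with genuine card theft present: 0.865302·0.17 = 0.147101.
Hence the posterior is 0.147101/0.623306 ≈ 0.236.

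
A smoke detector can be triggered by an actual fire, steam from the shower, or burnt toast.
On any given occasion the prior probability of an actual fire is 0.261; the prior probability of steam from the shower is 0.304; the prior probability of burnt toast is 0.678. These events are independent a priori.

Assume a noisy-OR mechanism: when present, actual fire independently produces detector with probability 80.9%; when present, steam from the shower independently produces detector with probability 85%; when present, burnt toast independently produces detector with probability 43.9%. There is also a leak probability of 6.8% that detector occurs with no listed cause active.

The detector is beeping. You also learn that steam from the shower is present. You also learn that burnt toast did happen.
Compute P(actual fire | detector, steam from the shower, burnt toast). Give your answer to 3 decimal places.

P(actual fire | detector, steam from the shower, burnt toast) ≈ 0.274

Under noisy-OR, P(detector | causes) = 1 − (1−0.068)·∏(1−qᵢ) over the active causes.
For the numerator, keep only actual fire=true terms: 0.98502×0.261 = 0.257090
Denominator P(detector | steam from the shower, burnt toast): 0.921572×0.739 + 0.98502×0.261 = 0.938132
Posterior = 0.257090 / 0.938132 ≈ 0.274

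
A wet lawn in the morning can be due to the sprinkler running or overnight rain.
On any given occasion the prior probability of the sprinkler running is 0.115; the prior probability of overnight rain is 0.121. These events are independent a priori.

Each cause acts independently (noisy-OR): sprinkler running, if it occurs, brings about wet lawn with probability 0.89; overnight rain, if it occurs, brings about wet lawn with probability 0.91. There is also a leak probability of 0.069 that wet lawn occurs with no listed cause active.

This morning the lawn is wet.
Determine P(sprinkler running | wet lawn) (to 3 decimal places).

Under noisy-OR, P(wet lawn | causes) = 1 − (1−0.069)·∏(1−qᵢ) over the active causes.
P(wet lawn) = 0.069·0.885·0.879 + 0.91621·0.885·0.121 + 0.89759·0.115·0.879 + 0.990783·0.115·0.121 = 0.053676 + 0.098112 + 0.090733 + 0.013787 = 0.256308
Of this, 0.104520 comes from 0.090733 + 0.013787 (the sprinkler running=true cases).
Hence the posterior is 0.104520/0.256308 ≈ 0.408.

P(sprinkler running | wet lawn) ≈ 0.408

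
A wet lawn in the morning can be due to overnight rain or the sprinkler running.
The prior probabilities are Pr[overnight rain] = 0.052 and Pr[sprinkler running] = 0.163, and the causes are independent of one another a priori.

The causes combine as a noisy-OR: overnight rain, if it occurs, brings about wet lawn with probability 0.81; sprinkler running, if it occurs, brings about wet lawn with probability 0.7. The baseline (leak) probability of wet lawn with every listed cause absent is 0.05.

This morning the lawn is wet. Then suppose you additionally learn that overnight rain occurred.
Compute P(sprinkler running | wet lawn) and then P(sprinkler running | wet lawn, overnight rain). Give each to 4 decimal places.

P(sprinkler running | wet lawn) ≈ 0.6113; P(sprinkler running | wet lawn, overnight rain) ≈ 0.1835

Under noisy-OR, P(wet lawn | causes) = 1 − (1−0.05)·∏(1−qᵢ) over the active causes.
Weight on sprinkler running=true, given the evidence: 0.110485 + 0.008017 = 0.118502
The normalizing constant is 0.05×0.948×0.837 + 0.715×0.948×0.163 + 0.8195×0.052×0.837 + 0.94585×0.052×0.163 = 0.193844
P(sprinkler running | wet lawn) = 0.118502/0.193844 ≈ 0.6113

Now also conditioning on overnight rain=true:
Numerator (weight on configurations with sprinkler running): 0.94585*0.163 = 0.154174
Denominator P(wet lawn | overnight rain): 0.8195*0.837 + 0.94585*0.163 = 0.840095
Posterior = 0.154174 / 0.840095 ≈ 0.1835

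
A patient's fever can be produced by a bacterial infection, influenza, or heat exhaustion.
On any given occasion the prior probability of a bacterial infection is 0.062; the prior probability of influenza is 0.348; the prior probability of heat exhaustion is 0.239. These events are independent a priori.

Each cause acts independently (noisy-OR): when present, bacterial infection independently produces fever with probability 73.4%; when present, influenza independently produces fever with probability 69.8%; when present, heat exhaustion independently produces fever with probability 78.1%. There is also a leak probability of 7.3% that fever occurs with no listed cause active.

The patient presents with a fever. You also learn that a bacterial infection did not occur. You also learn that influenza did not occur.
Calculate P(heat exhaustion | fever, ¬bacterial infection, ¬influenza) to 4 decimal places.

P(heat exhaustion | fever, ¬bacterial infection, ¬influenza) ≈ 0.7742

Under noisy-OR, P(fever | causes) = 1 − (1−0.073)·∏(1−qᵢ) over the active causes.
P(fever | ¬bacterial infection, ¬influenza) = 0.073×0.761 + 0.796987×0.239 = 0.055553 + 0.190480 = 0.246033
Restricting to configurations with heat exhaustion present: 0.796987×0.239 = 0.190480.
So P(heat exhaustion | fever, ¬bacterial infection, ¬influenza) = 0.190480/0.246033 ≈ 0.7742.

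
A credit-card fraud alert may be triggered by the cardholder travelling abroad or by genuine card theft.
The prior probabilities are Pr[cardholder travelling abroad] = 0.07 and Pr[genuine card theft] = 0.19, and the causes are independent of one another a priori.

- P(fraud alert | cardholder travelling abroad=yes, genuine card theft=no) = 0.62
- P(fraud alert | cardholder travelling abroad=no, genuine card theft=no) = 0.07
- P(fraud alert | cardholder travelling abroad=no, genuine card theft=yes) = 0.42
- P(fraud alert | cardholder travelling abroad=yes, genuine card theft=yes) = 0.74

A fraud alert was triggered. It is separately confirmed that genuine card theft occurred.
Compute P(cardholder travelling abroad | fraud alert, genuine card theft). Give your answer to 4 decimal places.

P(fraud alert | genuine card theft) = 0.42*0.93 + 0.74*0.07 = 0.390600 + 0.051800 = 0.442400
Restricting to configurations with cardholder travelling abroad present: 0.74*0.07 = 0.051800.
P(cardholder travelling abroad | fraud alert, genuine card theft) = 0.051800 / 0.442400 ≈ 0.1171

P(cardholder travelling abroad | fraud alert, genuine card theft) ≈ 0.1171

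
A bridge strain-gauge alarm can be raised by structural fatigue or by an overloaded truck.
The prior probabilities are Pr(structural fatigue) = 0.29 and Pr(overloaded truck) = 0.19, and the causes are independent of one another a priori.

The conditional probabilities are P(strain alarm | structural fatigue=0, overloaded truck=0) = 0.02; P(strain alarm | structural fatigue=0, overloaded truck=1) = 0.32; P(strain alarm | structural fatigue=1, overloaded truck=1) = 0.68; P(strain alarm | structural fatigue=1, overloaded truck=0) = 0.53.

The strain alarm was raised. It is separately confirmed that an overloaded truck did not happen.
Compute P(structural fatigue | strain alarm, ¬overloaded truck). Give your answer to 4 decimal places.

P(structural fatigue | strain alarm, ¬overloaded truck) ≈ 0.9154

Numerator (weight on configurations with structural fatigue): 0.53*0.29 = 0.153700
The normalizing constant is 0.02*0.71 + 0.53*0.29 = 0.167900
Posterior = 0.153700 / 0.167900 ≈ 0.9154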